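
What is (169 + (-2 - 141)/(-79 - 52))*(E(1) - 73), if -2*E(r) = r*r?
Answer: -1637727/131 ≈ -12502.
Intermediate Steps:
E(r) = -r²/2 (E(r) = -r*r/2 = -r²/2)
(169 + (-2 - 141)/(-79 - 52))*(E(1) - 73) = (169 + (-2 - 141)/(-79 - 52))*(-½*1² - 73) = (169 - 143/(-131))*(-½*1 - 73) = (169 - 143*(-1/131))*(-½ - 73) = (169 + 143/131)*(-147/2) = (22282/131)*(-147/2) = -1637727/131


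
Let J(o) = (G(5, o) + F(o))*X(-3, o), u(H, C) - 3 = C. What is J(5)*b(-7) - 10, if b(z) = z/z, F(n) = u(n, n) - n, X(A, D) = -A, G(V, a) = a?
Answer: 14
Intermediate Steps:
u(H, C) = 3 + C
F(n) = 3 (F(n) = (3 + n) - n = 3)
J(o) = 9 + 3*o (J(o) = (o + 3)*(-1*(-3)) = (3 + o)*3 = 9 + 3*o)
b(z) = 1
J(5)*b(-7) - 10 = (9 + 3*5)*1 - 10 = (9 + 15)*1 - 10 = 24*1 - 10 = 24 - 10 = 14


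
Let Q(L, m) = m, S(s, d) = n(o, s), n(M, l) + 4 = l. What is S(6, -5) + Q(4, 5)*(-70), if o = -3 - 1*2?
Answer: -348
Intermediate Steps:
o = -5 (o = -3 - 2 = -5)
n(M, l) = -4 + l
S(s, d) = -4 + s
S(6, -5) + Q(4, 5)*(-70) = (-4 + 6) + 5*(-70) = 2 - 350 = -348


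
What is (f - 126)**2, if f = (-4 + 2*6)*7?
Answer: 4900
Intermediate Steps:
f = 56 (f = (-4 + 12)*7 = 8*7 = 56)
(f - 126)**2 = (56 - 126)**2 = (-70)**2 = 4900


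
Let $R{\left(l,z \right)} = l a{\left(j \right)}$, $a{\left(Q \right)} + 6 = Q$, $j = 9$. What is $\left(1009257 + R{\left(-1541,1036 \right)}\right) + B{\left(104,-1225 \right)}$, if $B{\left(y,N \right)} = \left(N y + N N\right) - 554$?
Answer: $2377305$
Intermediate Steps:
$a{\left(Q \right)} = -6 + Q$
$B{\left(y,N \right)} = -554 + N^{2} + N y$ ($B{\left(y,N \right)} = \left(N y + N^{2}\right) - 554 = \left(N^{2} + N y\right) - 554 = -554 + N^{2} + N y$)
$R{\left(l,z \right)} = 3 l$ ($R{\left(l,z \right)} = l \left(-6 + 9\right) = l 3 = 3 l$)
$\left(1009257 + R{\left(-1541,1036 \right)}\right) + B{\left(104,-1225 \right)} = \left(1009257 + 3 \left(-1541\right)\right) - \left(127954 - 1500625\right) = \left(1009257 - 4623\right) - -1372671 = 1004634 + 1372671 = 2377305$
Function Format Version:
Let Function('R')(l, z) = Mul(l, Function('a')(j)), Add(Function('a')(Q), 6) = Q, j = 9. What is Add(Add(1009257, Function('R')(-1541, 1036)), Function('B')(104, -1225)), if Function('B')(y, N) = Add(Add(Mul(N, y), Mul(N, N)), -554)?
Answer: 2377305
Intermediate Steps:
Function('a')(Q) = Add(-6, Q)
Function('B')(y, N) = Add(-554, Pow(N, 2), Mul(N, y)) (Function('B')(y, N) = Add(Add(Mul(N, y), Pow(N, 2)), -554) = Add(Add(Pow(N, 2), Mul(N, y)), -554) = Add(-554, Pow(N, 2), Mul(N, y)))
Function('R')(l, z) = Mul(3, l) (Function('R')(l, z) = Mul(l, Add(-6, 9)) = Mul(l, 3) = Mul(3, l))
Add(Add(1009257, Function('R')(-1541, 1036)), Function('B')(104, -1225)) = Add(Add(1009257, Mul(3, -1541)), Add(-554, Pow(-1225, 2), Mul(-1225, 104))) = Add(Add(1009257, -4623), Add(-554, 1500625, -127400)) = Add(1004634, 1372671) = 2377305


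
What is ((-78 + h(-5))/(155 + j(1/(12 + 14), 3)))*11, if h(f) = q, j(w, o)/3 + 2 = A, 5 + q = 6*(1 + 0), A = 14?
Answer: -847/191 ≈ -4.4346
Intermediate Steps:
q = 1 (q = -5 + 6*(1 + 0) = -5 + 6*1 = -5 + 6 = 1)
j(w, o) = 36 (j(w, o) = -6 + 3*14 = -6 + 42 = 36)
h(f) = 1
((-78 + h(-5))/(155 + j(1/(12 + 14), 3)))*11 = ((-78 + 1)/(155 + 36))*11 = -77/191*11 = -847/191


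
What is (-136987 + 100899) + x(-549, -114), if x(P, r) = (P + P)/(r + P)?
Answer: -7975082/221 ≈ -36086.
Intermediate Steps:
x(P, r) = 2*P/(P + r) (x(P, r) = (2*P)/(P + r) = 2*P/(P + r))
(-136987 + 100899) + x(-549, -114) = (-136987 + 100899) + 2*(-549)/(-549 - 114) = -36088 + 2*(-549)/(-663) = -36088 + 2*(-549)*(-1/663) = -36088 + 366/221 = -7975082/221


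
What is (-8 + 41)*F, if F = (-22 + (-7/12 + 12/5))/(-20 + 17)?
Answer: 13321/60 ≈ 222.02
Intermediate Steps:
F = 1211/180 (F = (-22 + (-7*1/12 + 12*(⅕)))/(-3) = (-22 + (-7/12 + 12/5))*(-⅓) = (-22 + 109/60)*(-⅓) = -1211/60*(-⅓) = 1211/180 ≈ 6.7278)
(-8 + 41)*F = (-8 + 41)*(1211/180) = 33*(1211/180) = 13321/60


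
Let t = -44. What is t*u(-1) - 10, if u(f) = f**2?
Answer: -54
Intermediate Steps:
t*u(-1) - 10 = -44*(-1)**2 - 10 = -44*1 - 10 = -44 - 10 = -54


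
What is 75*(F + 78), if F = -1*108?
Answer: -2250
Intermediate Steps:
F = -108
75*(F + 78) = 75*(-108 + 78) = 75*(-30) = -2250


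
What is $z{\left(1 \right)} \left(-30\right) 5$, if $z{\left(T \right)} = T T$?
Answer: $-150$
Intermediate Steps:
$z{\left(T \right)} = T^{2}$
$z{\left(1 \right)} \left(-30\right) 5 = 1^{2} \left(-30\right) 5 = 1 \left(-30\right) 5 = \left(-30\right) 5 = -150$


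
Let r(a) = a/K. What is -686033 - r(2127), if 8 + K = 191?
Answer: -41848722/61 ≈ -6.8605e+5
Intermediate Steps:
K = 183 (K = -8 + 191 = 183)
r(a) = a/183
-686033 - r(2127) = -686033 - 2127/183 = -686033 - 1*709/61 = -686033 - 709/61 = -41848722/61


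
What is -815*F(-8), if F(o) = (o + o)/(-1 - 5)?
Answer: -6520/3 ≈ -2173.3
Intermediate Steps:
F(o) = -o/3 (F(o) = (2*o)/(-6) = (2*o)*(-⅙) = -o/3)
-815*F(-8) = -(-815)*(-8)/3 = -815*8/3 = -6520/3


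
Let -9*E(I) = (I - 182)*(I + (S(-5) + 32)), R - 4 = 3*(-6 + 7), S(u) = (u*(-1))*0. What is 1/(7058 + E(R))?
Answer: 3/23449 ≈ 0.00012794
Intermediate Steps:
S(u) = 0 (S(u) = -u*0 = 0)
R = 7 (R = 4 + 3*(-6 + 7) = 4 + 3*1 = 4 + 3 = 7)
E(I) = -(-182 + I)*(32 + I)/9 (E(I) = -(I - 182)*(I + (0 + 32))/9 = -(-182 + I)*(I + 32)/9 = -(-182 + I)*(32 + I)/9)
1/(7058 + E(R)) = 1/(7058 + (5824/9 - 1/9*7**2 + (50/3)*7)) = 1/(7058 + (5824/9 - 1/9*49 + 350/3)) = 1/(7058 + (5824/9 - 49/9 + 350/3)) = 1/(7058 + 2275/3) = 1/(23449/3) = 3/23449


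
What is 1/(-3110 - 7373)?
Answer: -1/10483 ≈ -9.5393e-5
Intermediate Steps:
1/(-3110 - 7373) = 1/(-10483) = -1/10483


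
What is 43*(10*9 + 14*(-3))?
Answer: 2064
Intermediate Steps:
43*(10*9 + 14*(-3)) = 43*(90 - 42) = 43*48 = 2064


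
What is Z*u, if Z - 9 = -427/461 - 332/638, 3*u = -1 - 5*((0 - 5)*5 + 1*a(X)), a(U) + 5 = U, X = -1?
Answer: 5183696/13369 ≈ 387.74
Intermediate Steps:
a(U) = -5 + U
u = 154/3 (u = (-1 - 5*((0 - 5)*5 + 1*(-5 - 1)))/3 = (-1 - 5*(-5*5 + 1*(-6)))/3 = (-1 - 5*(-25 - 6))/3 = (-1 - 5*(-31))/3 = (-1 + 155)/3 = (⅓)*154 = 154/3 ≈ 51.333)
Z = 1110792/147059 (Z = 9 + (-427/461 - 332/638) = 9 + (-427*1/461 - 332*1/638) = 9 + (-427/461 - 166/319) = 9 - 212739/147059 = 1110792/147059 ≈ 7.5534)
Z*u = (1110792/147059)*(154/3) = 5183696/13369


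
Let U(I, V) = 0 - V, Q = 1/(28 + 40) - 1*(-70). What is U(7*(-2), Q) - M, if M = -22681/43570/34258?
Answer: -444147957772/6343639505 ≈ -70.015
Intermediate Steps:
Q = 4761/68 (Q = 1/68 + 70 = 4761/68 ≈ 70.015)
U(I, V) = -V
M = -22681/1492621060 (M = -22681*1/43570*(1/34258) = -22681/43570*1/34258 = -22681/1492621060 ≈ -1.5195e-5)
U(7*(-2), Q) - M = -1*4761/68 - 1*(-22681/1492621060) = -4761/68 + 22681/1492621060 = -444147957772/6343639505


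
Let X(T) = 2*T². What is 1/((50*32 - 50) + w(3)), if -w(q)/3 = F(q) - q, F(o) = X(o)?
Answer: 1/1505 ≈ 0.00066445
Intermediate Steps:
F(o) = 2*o²
w(q) = -6*q² + 3*q (w(q) = -3*(2*q² - q) = -3*(-q + 2*q²) = -6*q² + 3*q)
1/((50*32 - 50) + w(3)) = 1/((50*32 - 50) + 3*3*(1 - 2*3)) = 1/((1600 - 50) + 3*3*(1 - 6)) = 1/(1550 + 3*3*(-5)) = 1/(1550 - 45) = 1/1505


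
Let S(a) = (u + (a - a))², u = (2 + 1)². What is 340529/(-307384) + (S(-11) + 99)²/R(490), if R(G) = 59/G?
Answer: 697144041827/2590808 ≈ 2.6908e+5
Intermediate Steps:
u = 9 (u = 3² = 9)
S(a) = 81 (S(a) = (9 + (a - a))² = (9 + 0)² = 9² = 81)
340529/(-307384) + (S(-11) + 99)²/R(490) = 340529/(-307384) + (81 + 99)²/((59/490)) = 340529*(-1/307384) + 180²/((59*(1/490))) = -48647/43912 + 32400/(59/490) = -48647/43912 + 32400*(490/59) = -48647/43912 + 15876000/59 = 697144041827/2590808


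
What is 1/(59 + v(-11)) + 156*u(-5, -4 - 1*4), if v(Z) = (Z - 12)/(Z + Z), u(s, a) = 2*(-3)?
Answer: -1236434/1321 ≈ -935.98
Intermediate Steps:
u(s, a) = -6
v(Z) = (-12 + Z)/(2*Z) (v(Z) = (-12 + Z)/((2*Z)) = (-12 + Z)*(1/(2*Z)) = (-12 + Z)/(2*Z))
1/(59 + v(-11)) + 156*u(-5, -4 - 1*4) = 1/(59 + (½)*(-12 - 11)/(-11)) + 156*(-6) = 1/(59 + (½)*(-1/11)*(-23)) - 936 = 1/(59 + 23/22) - 936 = 1/(1321/22) - 936 = 22/1321 - 936 = -1236434/1321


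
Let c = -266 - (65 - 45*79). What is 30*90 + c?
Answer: 5924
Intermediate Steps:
c = 3224 (c = -266 - (65 - 3555) = -266 - 1*(-3490) = -266 + 3490 = 3224)
30*90 + c = 30*90 + 3224 = 2700 + 3224 = 5924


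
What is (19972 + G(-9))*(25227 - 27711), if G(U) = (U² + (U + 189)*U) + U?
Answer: -45765216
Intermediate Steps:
G(U) = U + U² + U*(189 + U) (G(U) = (U² + (189 + U)*U) + U = (U² + U*(189 + U)) + U = U + U² + U*(189 + U))
(19972 + G(-9))*(25227 - 27711) = (19972 + 2*(-9)*(95 - 9))*(25227 - 27711) = (19972 + 2*(-9)*86)*(-2484) = (19972 - 1548)*(-2484) = 18424*(-2484) = -45765216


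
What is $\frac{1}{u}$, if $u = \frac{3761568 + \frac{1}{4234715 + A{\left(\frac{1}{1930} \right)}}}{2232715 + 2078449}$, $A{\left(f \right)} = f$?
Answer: $\frac{17617571580376482}{15371647539842549} \approx 1.1461$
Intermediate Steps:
$u = \frac{15371647539842549}{17617571580376482}$ ($u = \frac{3761568 + \frac{1}{4234715 + \frac{1}{1930}}}{2232715 + 2078449} = \frac{3761568 + \frac{1}{4234715 + \frac{1}{1930}}}{4311164} = \left(3761568 + \frac{1}{\frac{8172999951}{1930}}\right) \frac{1}{4311164} = \left(3761568 + \frac{1930}{8172999951}\right) \frac{1}{4311164} = \frac{30743295079685098}{8172999951} \cdot \frac{1}{4311164} = \frac{15371647539842549}{17617571580376482} \approx 0.87252$)
$\frac{1}{u} = \frac{1}{\frac{15371647539842549}{17617571580376482}} = \frac{17617571580376482}{15371647539842549}$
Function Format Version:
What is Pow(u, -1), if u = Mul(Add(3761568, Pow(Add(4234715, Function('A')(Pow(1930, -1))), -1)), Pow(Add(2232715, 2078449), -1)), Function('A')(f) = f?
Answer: Rational(17617571580376482, 15371647539842549) ≈ 1.1461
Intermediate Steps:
u = Rational(15371647539842549, 17617571580376482) (u = Mul(Add(3761568, Pow(Add(4234715, Pow(1930, -1)), -1)), Pow(Add(2232715, 2078449), -1)) = Mul(Add(3761568, Pow(Add(4234715, Rational(1, 1930)), -1)), Pow(4311164, -1)) = Mul(Add(3761568, Pow(Rational(8172999951, 1930), -1)), Rational(1, 4311164)) = Mul(Add(3761568, Rational(1930, 8172999951)), Rational(1, 4311164)) = Mul(Rational(30743295079685098, 8172999951), Rational(1, 4311164)) = Rational(15371647539842549, 17617571580376482) ≈ 0.87252)
Pow(u, -1) = Pow(Rational(15371647539842549, 17617571580376482), -1) = Rational(17617571580376482, 15371647539842549)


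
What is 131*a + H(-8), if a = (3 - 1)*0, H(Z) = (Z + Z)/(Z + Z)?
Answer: 1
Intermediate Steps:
H(Z) = 1 (H(Z) = (2*Z)/((2*Z)) = (2*Z)*(1/(2*Z)) = 1)
a = 0 (a = 2*0 = 0)
131*a + H(-8) = 131*0 + 1 = 0 + 1 = 1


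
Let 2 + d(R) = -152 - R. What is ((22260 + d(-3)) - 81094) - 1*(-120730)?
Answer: 61745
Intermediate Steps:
d(R) = -154 - R (d(R) = -2 + (-152 - R) = -154 - R)
((22260 + d(-3)) - 81094) - 1*(-120730) = ((22260 + (-154 - 1*(-3))) - 81094) - 1*(-120730) = ((22260 + (-154 + 3)) - 81094) + 120730 = ((22260 - 151) - 81094) + 120730 = (22109 - 81094) + 120730 = -58985 + 120730 = 61745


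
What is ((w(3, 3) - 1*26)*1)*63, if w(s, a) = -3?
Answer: -1827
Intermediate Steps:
((w(3, 3) - 1*26)*1)*63 = ((-3 - 1*26)*1)*63 = ((-3 - 26)*1)*63 = -29*1*63 = -29*63 = -1827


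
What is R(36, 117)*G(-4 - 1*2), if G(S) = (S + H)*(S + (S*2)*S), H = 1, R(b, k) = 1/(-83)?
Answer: 330/83 ≈ 3.9759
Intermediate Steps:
R(b, k) = -1/83
G(S) = (1 + S)*(S + 2*S**2) (G(S) = (S + 1)*(S + (S*2)*S) = (1 + S)*(S + (2*S)*S) = (1 + S)*(S + 2*S**2))
R(36, 117)*G(-4 - 1*2) = -(-4 - 1*2)*(1 + 2*(-4 - 1*2)**2 + 3*(-4 - 1*2))/83 = -(-4 - 2)*(1 + 2*(-4 - 2)**2 + 3*(-4 - 2))/83 = -(-6)*(1 + 2*(-6)**2 + 3*(-6))/83 = -(-6)*(1 + 2*36 - 18)/83 = -(-6)*(1 + 72 - 18)/83 = -(-6)*55/83 = -1/83*(-330) = 330/83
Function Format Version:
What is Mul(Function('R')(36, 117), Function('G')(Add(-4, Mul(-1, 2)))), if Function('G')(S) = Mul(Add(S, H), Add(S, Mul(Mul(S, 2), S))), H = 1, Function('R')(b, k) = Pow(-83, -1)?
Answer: Rational(330, 83) ≈ 3.9759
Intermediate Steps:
Function('R')(b, k) = Rational(-1, 83)
Function('G')(S) = Mul(Add(1, S), Add(S, Mul(2, Pow(S, 2)))) (Function('G')(S) = Mul(Add(S, 1), Add(S, Mul(Mul(S, 2), S))) = Mul(Add(1, S), Add(S, Mul(Mul(2, S), S))) = Mul(Add(1, S), Add(S, Mul(2, Pow(S, 2)))))
Mul(Function('R')(36, 117), Function('G')(Add(-4, Mul(-1, 2)))) = Mul(Rational(-1, 83), Mul(Add(-4, Mul(-1, 2)), Add(1, Mul(2, Pow(Add(-4, Mul(-1, 2)), 2)), Mul(3, Add(-4, Mul(-1, 2)))))) = Mul(Rational(-1, 83), Mul(Add(-4, -2), Add(1, Mul(2, Pow(Add(-4, -2), 2)), Mul(3, Add(-4, -2))))) = Mul(Rational(-1, 83), Mul(-6, Add(1, Mul(2, Pow(-6, 2)), Mul(3, -6)))) = Mul(Rational(-1, 83), Mul(-6, Add(1, Mul(2, 36), -18))) = Mul(Rational(-1, 83), Mul(-6, Add(1, 72, -18))) = Mul(Rational(-1, 83), Mul(-6, 55)) = Mul(Rational(-1, 83), -330) = Rational(330, 83)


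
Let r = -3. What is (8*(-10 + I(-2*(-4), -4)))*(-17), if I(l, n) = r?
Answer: 1768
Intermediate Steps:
I(l, n) = -3
(8*(-10 + I(-2*(-4), -4)))*(-17) = (8*(-10 - 3))*(-17) = (8*(-13))*(-17) = -104*(-17) = 1768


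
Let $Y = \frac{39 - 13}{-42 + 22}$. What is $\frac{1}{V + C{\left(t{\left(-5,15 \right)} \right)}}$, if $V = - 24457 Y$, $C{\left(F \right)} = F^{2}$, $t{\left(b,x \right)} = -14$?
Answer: $\frac{10}{319901} \approx 3.126 \cdot 10^{-5}$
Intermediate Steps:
$Y = - \frac{13}{10}$ ($Y = \frac{26}{-20} = 26 \left(- \frac{1}{20}\right) = - \frac{13}{10} \approx -1.3$)
$V = \frac{317941}{10}$ ($V = \left(-24457\right) \left(- \frac{13}{10}\right) = \frac{317941}{10} \approx 31794.0$)
$\frac{1}{V + C{\left(t{\left(-5,15 \right)} \right)}} = \frac{1}{\frac{317941}{10} + \left(-14\right)^{2}} = \frac{1}{\frac{317941}{10} + 196} = \frac{1}{\frac{319901}{10}} = \frac{10}{319901}$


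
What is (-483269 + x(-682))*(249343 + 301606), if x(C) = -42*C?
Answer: -250475189125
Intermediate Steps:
(-483269 + x(-682))*(249343 + 301606) = (-483269 - 42*(-682))*(249343 + 301606) = (-483269 + 28644)*550949 = -454625*550949 = -250475189125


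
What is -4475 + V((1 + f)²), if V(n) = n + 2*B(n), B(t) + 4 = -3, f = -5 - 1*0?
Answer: -4473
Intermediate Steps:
f = -5 (f = -5 + 0 = -5)
B(t) = -7 (B(t) = -4 - 3 = -7)
V(n) = -14 + n (V(n) = n + 2*(-7) = n - 14 = -14 + n)
-4475 + V((1 + f)²) = -4475 + (-14 + (1 - 5)²) = -4475 + (-14 + (-4)²) = -4475 + (-14 + 16) = -4475 + 2 = -4473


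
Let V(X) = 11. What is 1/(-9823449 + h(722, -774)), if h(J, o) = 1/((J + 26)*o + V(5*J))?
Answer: -578941/5687197387510 ≈ -1.0180e-7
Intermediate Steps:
h(J, o) = 1/(11 + o*(26 + J)) (h(J, o) = 1/((J + 26)*o + 11) = 1/((26 + J)*o + 11) = 1/(o*(26 + J) + 11) = 1/(11 + o*(26 + J)))
1/(-9823449 + h(722, -774)) = 1/(-9823449 + 1/(11 + 26*(-774) + 722*(-774))) = 1/(-9823449 + 1/(11 - 20124 - 558828)) = 1/(-9823449 + 1/(-578941)) = 1/(-9823449 - 1/578941) = 1/(-5687197387510/578941) = -578941/5687197387510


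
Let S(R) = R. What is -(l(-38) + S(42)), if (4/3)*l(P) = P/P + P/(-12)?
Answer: -361/8 ≈ -45.125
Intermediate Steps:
l(P) = ¾ - P/16 (l(P) = 3*(P/P + P/(-12))/4 = 3*(1 + P*(-1/12))/4 = 3*(1 - P/12)/4 = ¾ - P/16)
-(l(-38) + S(42)) = -((¾ - 1/16*(-38)) + 42) = -((¾ + 19/8) + 42) = -(25/8 + 42) = -1*361/8 = -361/8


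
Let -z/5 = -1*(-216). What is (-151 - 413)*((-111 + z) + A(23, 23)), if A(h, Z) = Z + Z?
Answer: 645780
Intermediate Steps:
z = -1080 (z = -(-5)*(-216) = -5*216 = -1080)
A(h, Z) = 2*Z
(-151 - 413)*((-111 + z) + A(23, 23)) = (-151 - 413)*((-111 - 1080) + 2*23) = -564*(-1191 + 46) = -564*(-1145) = 645780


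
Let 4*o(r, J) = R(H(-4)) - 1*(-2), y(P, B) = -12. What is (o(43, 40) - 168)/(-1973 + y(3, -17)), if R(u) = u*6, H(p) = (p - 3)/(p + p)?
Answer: 2659/31760 ≈ 0.083722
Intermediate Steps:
H(p) = (-3 + p)/(2*p) (H(p) = (-3 + p)/((2*p)) = (-3 + p)*(1/(2*p)) = (-3 + p)/(2*p))
R(u) = 6*u
o(r, J) = 29/16 (o(r, J) = (6*((½)*(-3 - 4)/(-4)) - 1*(-2))/4 = (6*((½)*(-¼)*(-7)) + 2)/4 = (6*(7/8) + 2)/4 = (21/4 + 2)/4 = (¼)*(29/4) = 29/16)
(o(43, 40) - 168)/(-1973 + y(3, -17)) = (29/16 - 168)/(-1973 - 12) = -2659/16/(-1985) = -2659/16*(-1/1985) = 2659/31760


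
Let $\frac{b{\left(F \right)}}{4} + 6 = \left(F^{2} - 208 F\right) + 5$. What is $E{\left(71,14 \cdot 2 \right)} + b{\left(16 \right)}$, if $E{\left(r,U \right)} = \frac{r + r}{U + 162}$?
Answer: $- \frac{1167669}{95} \approx -12291.0$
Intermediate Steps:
$E{\left(r,U \right)} = \frac{2 r}{162 + U}$
$b{\left(F \right)} = -4 - 832 F + 4 F^{2}$ ($b{\left(F \right)} = -24 + 4 \left(\left(F^{2} - 208 F\right) + 5\right) = -24 + 4 \left(5 + F^{2} - 208 F\right) = -24 + \left(20 - 832 F + 4 F^{2}\right) = -4 - 832 F + 4 F^{2}$)
$E{\left(71,14 \cdot 2 \right)} + b{\left(16 \right)} = 2 \cdot 71 \frac{1}{162 + 14 \cdot 2} - \left(13316 - 1024\right) = 2 \cdot 71 \frac{1}{162 + 28} - 12292 = 2 \cdot 71 \cdot \frac{1}{190} - 12292 = \frac{71}{95} - 12292 = - \frac{1167669}{95}$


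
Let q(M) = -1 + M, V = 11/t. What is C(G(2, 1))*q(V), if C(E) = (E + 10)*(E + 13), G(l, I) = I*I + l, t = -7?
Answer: -3744/7 ≈ -534.86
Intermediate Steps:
G(l, I) = l + I² (G(l, I) = I² + l = l + I²)
V = -11/7 (V = 11/(-7) = 11*(-⅐) = -11/7 ≈ -1.5714)
C(E) = (10 + E)*(13 + E)
C(G(2, 1))*q(V) = (130 + (2 + 1²)² + 23*(2 + 1²))*(-1 - 11/7) = (130 + (2 + 1)² + 23*(2 + 1))*(-18/7) = (130 + 3² + 23*3)*(-18/7) = (130 + 9 + 69)*(-18/7) = 208*(-18/7) = -3744/7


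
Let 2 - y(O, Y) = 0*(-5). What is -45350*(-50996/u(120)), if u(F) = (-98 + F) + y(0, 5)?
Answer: 289083575/3 ≈ 9.6361e+7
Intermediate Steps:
y(O, Y) = 2 (y(O, Y) = 2 - 0*(-5) = 2 - 1*0 = 2 + 0 = 2)
u(F) = -96 + F (u(F) = (-98 + F) + 2 = -96 + F)
-45350*(-50996/u(120)) = -45350*(-50996/(-96 + 120)) = -45350/(24*(-1/50996)) = -45350/(-6/12749) = -45350*(-12749/6) = 289083575/3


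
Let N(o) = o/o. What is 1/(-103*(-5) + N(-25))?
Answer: 1/516 ≈ 0.0019380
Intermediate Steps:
N(o) = 1
1/(-103*(-5) + N(-25)) = 1/(-103*(-5) + 1) = 1/(515 + 1) = 1/516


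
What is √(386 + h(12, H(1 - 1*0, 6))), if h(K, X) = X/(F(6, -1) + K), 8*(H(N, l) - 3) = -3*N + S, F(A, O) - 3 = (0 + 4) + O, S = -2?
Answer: √55603/12 ≈ 19.650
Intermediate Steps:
F(A, O) = 7 + O (F(A, O) = 3 + ((0 + 4) + O) = 3 + (4 + O) = 7 + O)
H(N, l) = 11/4 - 3*N/8 (H(N, l) = 3 + (-3*N - 2)/8 = 3 + (-2 - 3*N)/8 = 3 + (-¼ - 3*N/8) = 11/4 - 3*N/8)
h(K, X) = X/(6 + K) (h(K, X) = X/((7 - 1) + K) = X/(6 + K))
√(386 + h(12, H(1 - 1*0, 6))) = √(386 + (11/4 - 3*(1 - 1*0)/8)/(6 + 12)) = √(386 + (11/4 - 3*(1 + 0)/8)/18) = √(386 + (11/4 - 3/8*1)*(1/18)) = √(386 + (11/4 - 3/8)*(1/18)) = √(386 + (19/8)*(1/18)) = √(386 + 19/144) = √(55603/144) = √55603/12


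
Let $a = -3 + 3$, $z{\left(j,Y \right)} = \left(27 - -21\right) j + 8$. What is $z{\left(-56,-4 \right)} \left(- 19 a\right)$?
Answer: $0$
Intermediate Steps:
$z{\left(j,Y \right)} = 8 + 48 j$ ($z{\left(j,Y \right)} = \left(27 + 21\right) j + 8 = 48 j + 8 = 8 + 48 j$)
$a = 0$
$z{\left(-56,-4 \right)} \left(- 19 a\right) = \left(8 + 48 \left(-56\right)\right) \left(\left(-19\right) 0\right) = \left(8 - 2688\right) 0 = \left(-2680\right) 0 = 0$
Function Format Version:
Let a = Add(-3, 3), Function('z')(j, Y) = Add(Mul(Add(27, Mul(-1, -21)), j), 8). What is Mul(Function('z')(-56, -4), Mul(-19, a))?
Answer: 0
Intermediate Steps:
Function('z')(j, Y) = Add(8, Mul(48, j)) (Function('z')(j, Y) = Add(Mul(Add(27, 21), j), 8) = Add(Mul(48, j), 8) = Add(8, Mul(48, j)))
a = 0
Mul(Function('z')(-56, -4), Mul(-19, a)) = Mul(Add(8, Mul(48, -56)), Mul(-19, 0)) = Mul(Add(8, -2688), 0) = Mul(-2680, 0) = 0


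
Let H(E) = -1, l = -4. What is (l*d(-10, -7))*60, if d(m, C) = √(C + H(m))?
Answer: -480*I*√2 ≈ -678.82*I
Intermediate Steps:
d(m, C) = √(-1 + C) (d(m, C) = √(C - 1) = √(-1 + C))
(l*d(-10, -7))*60 = -4*√(-1 - 7)*60 = -8*I*√2*60 = -480*I*√2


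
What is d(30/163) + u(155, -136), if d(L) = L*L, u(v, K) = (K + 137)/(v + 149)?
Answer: 300169/8076976 ≈ 0.037164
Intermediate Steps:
u(v, K) = (137 + K)/(149 + v)
d(L) = L²
d(30/163) + u(155, -136) = (30/163)² + (137 - 136)/(149 + 155) = (30*(1/163))² + 1/304 = (30/163)² + (1/304)*1 = 900/26569 + 1/304 = 300169/8076976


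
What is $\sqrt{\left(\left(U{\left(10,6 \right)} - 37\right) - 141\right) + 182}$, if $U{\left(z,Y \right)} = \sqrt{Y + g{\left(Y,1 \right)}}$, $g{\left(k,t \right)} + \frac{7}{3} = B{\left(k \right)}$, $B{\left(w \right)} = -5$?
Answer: $\frac{\sqrt{36 + 6 i \sqrt{3}}}{3} \approx 2.0203 + 0.28577 i$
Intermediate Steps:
$g{\left(k,t \right)} = - \frac{22}{3}$ ($g{\left(k,t \right)} = - \frac{7}{3} - 5 = - \frac{22}{3}$)
$U{\left(z,Y \right)} = \sqrt{- \frac{22}{3} + Y}$ ($U{\left(z,Y \right)} = \sqrt{Y - \frac{22}{3}} = \sqrt{- \frac{22}{3} + Y}$)
$\sqrt{\left(\left(U{\left(10,6 \right)} - 37\right) - 141\right) + 182} = \sqrt{\left(\left(\frac{\sqrt{-66 + 9 \cdot 6}}{3} - 37\right) - 141\right) + 182} = \sqrt{\left(\left(\frac{\sqrt{-66 + 54}}{3} - 37\right) - 141\right) + 182} = \sqrt{\left(\left(\frac{\sqrt{-12}}{3} - 37\right) - 141\right) + 182} = \sqrt{\left(\left(\frac{2 i \sqrt{3}}{3} - 37\right) - 141\right) + 182} = \sqrt{\left(\left(-37 + \frac{2 i \sqrt{3}}{3}\right) - 141\right) + 182} = \sqrt{\left(-178 + \frac{2 i \sqrt{3}}{3}\right) + 182} = \sqrt{4 + \frac{2 i \sqrt{3}}{3}}$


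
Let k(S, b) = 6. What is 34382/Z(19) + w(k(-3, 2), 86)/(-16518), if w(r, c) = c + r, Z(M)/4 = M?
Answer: 141978721/313842 ≈ 452.39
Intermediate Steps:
Z(M) = 4*M
34382/Z(19) + w(k(-3, 2), 86)/(-16518) = 34382/((4*19)) + (86 + 6)/(-16518) = 34382/76 + 92*(-1/16518) = 34382*(1/76) - 46/8259 = 17191/38 - 46/8259 = 141978721/313842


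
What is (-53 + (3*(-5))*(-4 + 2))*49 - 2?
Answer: -1129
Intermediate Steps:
(-53 + (3*(-5))*(-4 + 2))*49 - 2 = (-53 - 15*(-2))*49 - 2 = (-53 + 30)*49 - 2 = -23*49 - 2 = -1127 - 2 = -1129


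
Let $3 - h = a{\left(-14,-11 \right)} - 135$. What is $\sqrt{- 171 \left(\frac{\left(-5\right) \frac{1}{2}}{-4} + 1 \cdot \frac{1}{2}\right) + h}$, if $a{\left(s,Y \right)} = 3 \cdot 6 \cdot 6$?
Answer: $\frac{i \sqrt{2598}}{4} \approx 12.743 i$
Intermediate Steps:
$a{\left(s,Y \right)} = 108$ ($a{\left(s,Y \right)} = 18 \cdot 6 = 108$)
$h = 30$ ($h = 3 - \left(108 - 135\right) = 3 - -27 = 3 + 27 = 30$)
$\sqrt{- 171 \left(\frac{\left(-5\right) \frac{1}{2}}{-4} + 1 \cdot \frac{1}{2}\right) + h} = \sqrt{- 171 \left(\frac{\left(-5\right) \frac{1}{2}}{-4} + 1 \cdot \frac{1}{2}\right) + 30} = \sqrt{- 171 \left(\left(-5\right) \frac{1}{2} \left(- \frac{1}{4}\right) + 1 \cdot \frac{1}{2}\right) + 30} = \sqrt{- 171 \left(\left(- \frac{5}{2}\right) \left(- \frac{1}{4}\right) + \frac{1}{2}\right) + 30} = \sqrt{- 171 \left(\frac{5}{8} + \frac{1}{2}\right) + 30} = \sqrt{\left(-171\right) \frac{9}{8} + 30} = \sqrt{- \frac{1539}{8} + 30} = \sqrt{- \frac{1299}{8}} = \frac{i \sqrt{2598}}{4}$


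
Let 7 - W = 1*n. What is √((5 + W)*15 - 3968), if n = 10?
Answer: I*√3938 ≈ 62.753*I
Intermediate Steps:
W = -3 (W = 7 - 10 = -3)
√((5 + W)*15 - 3968) = √((5 - 3)*15 - 3968) = √(2*15 - 3968) = √(30 - 3968) = √(-3938) = I*√3938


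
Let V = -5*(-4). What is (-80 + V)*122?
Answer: -7320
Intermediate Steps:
V = 20
(-80 + V)*122 = (-80 + 20)*122 = -60*122 = -7320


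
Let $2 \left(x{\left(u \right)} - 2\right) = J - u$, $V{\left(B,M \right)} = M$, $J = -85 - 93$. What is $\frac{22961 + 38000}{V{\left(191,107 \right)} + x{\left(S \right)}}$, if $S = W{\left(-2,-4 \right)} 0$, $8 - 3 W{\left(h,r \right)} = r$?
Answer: $\frac{60961}{20} \approx 3048.1$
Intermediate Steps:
$J = -178$
$W{\left(h,r \right)} = \frac{8}{3} - \frac{r}{3}$
$S = 0$ ($S = \left(\frac{8}{3} - - \frac{4}{3}\right) 0 = \left(\frac{8}{3} + \frac{4}{3}\right) 0 = 4 \cdot 0 = 0$)
$x{\left(u \right)} = -87 - \frac{u}{2}$ ($x{\left(u \right)} = 2 + \frac{-178 - u}{2} = 2 - \left(89 + \frac{u}{2}\right) = -87 - \frac{u}{2}$)
$\frac{22961 + 38000}{V{\left(191,107 \right)} + x{\left(S \right)}} = \frac{22961 + 38000}{107 - 87} = \frac{60961}{107 + \left(-87 + 0\right)} = \frac{60961}{107 - 87} = \frac{60961}{20}$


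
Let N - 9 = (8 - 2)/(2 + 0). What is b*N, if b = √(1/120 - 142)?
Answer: I*√511170/5 ≈ 142.99*I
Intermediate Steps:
N = 12 (N = 9 + (8 - 2)/(2 + 0) = 9 + 6/2 = 9 + 6*(½) = 9 + 3 = 12)
b = I*√511170/60 (b = √(1/120 - 142) = √(-17039/120) = I*√511170/60 ≈ 11.916*I)
b*N = (I*√511170/60)*12 = I*√511170/5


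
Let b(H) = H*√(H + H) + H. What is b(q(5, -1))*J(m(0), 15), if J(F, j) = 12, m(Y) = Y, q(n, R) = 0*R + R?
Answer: -12 - 12*I*√2 ≈ -12.0 - 16.971*I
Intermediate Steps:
q(n, R) = R (q(n, R) = 0 + R = R)
b(H) = H + √2*H^(3/2) (b(H) = H*√(2*H) + H = H*(√2*√H) + H = √2*H^(3/2) + H = H + √2*H^(3/2))
b(q(5, -1))*J(m(0), 15) = (-1 + √2*(-1)^(3/2))*12 = (-1 + √2*(-I))*12 = (-1 - I*√2)*12 = -12 - 12*I*√2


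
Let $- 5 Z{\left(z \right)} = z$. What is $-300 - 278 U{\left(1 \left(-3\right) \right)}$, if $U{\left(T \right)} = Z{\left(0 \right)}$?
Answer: $-300$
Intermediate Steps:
$Z{\left(z \right)} = - \frac{z}{5}$
$U{\left(T \right)} = 0$ ($U{\left(T \right)} = \left(- \frac{1}{5}\right) 0 = 0$)
$-300 - 278 U{\left(1 \left(-3\right) \right)} = -300 - 0 = -300 + 0 = -300$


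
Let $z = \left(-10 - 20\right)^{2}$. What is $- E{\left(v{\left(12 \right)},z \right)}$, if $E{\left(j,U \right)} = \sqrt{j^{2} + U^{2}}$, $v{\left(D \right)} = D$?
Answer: $- 12 \sqrt{5626} \approx -900.08$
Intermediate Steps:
$z = 900$ ($z = \left(-30\right)^{2} = 900$)
$E{\left(j,U \right)} = \sqrt{U^{2} + j^{2}}$
$- E{\left(v{\left(12 \right)},z \right)} = - \sqrt{900^{2} + 12^{2}} = - \sqrt{810000 + 144} = - \sqrt{810144} = - 12 \sqrt{5626}$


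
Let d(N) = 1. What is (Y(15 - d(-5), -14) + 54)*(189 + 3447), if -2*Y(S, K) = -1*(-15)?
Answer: 169074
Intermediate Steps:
Y(S, K) = -15/2 (Y(S, K) = -(-1)*(-15)/2 = -½*15 = -15/2)
(Y(15 - d(-5), -14) + 54)*(189 + 3447) = (-15/2 + 54)*(189 + 3447) = (93/2)*3636 = 169074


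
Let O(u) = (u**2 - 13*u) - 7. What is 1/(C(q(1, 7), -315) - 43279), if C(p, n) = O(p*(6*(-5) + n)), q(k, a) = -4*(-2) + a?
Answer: 1/26804614 ≈ 3.7307e-8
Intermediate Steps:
q(k, a) = 8 + a
O(u) = -7 + u**2 - 13*u
C(p, n) = -7 + p**2*(-30 + n)**2 - 13*p*(-30 + n) (C(p, n) = -7 + (p*(6*(-5) + n))**2 - 13*p*(6*(-5) + n) = -7 + (p*(-30 + n))**2 - 13*p*(-30 + n) = -7 + p**2*(-30 + n)**2 - 13*p*(-30 + n))
1/(C(q(1, 7), -315) - 43279) = 1/((-7 + (8 + 7)**2*(-30 - 315)**2 - 13*(8 + 7)*(-30 - 315)) - 43279) = 1/((-7 + 15**2*(-345)**2 - 13*15*(-345)) - 43279) = 1/((-7 + 225*119025 + 67275) - 43279) = 1/((-7 + 26780625 + 67275) - 43279) = 1/(26847893 - 43279) = 1/26804614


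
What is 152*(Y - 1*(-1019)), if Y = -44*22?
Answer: 7752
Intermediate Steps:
Y = -968
152*(Y - 1*(-1019)) = 152*(-968 - 1*(-1019)) = 152*(-968 + 1019) = 152*51 = 7752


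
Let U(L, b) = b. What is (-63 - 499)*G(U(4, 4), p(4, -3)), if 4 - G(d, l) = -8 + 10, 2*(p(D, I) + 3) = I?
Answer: -1124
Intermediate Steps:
p(D, I) = -3 + I/2
G(d, l) = 2 (G(d, l) = 4 - (-8 + 10) = 4 - 1*2 = 4 - 2 = 2)
(-63 - 499)*G(U(4, 4), p(4, -3)) = (-63 - 499)*2 = -562*2 = -1124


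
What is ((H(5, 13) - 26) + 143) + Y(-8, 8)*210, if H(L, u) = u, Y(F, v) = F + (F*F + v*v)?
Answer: 25330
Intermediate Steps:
Y(F, v) = F + F² + v² (Y(F, v) = F + (F² + v²) = F + F² + v²)
((H(5, 13) - 26) + 143) + Y(-8, 8)*210 = ((13 - 26) + 143) + (-8 + (-8)² + 8²)*210 = (-13 + 143) + (-8 + 64 + 64)*210 = 130 + 120*210 = 130 + 25200 = 25330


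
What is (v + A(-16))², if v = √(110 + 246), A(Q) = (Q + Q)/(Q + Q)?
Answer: 357 + 4*√89 ≈ 394.74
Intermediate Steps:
A(Q) = 1 (A(Q) = (2*Q)/((2*Q)) = (2*Q)*(1/(2*Q)) = 1)
v = 2*√89 (v = √356 = 2*√89 ≈ 18.868)
(v + A(-16))² = (2*√89 + 1)² = (1 + 2*√89)²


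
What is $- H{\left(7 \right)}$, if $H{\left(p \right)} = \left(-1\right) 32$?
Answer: $32$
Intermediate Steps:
$H{\left(p \right)} = -32$
$- H{\left(7 \right)} = \left(-1\right) \left(-32\right) = 32$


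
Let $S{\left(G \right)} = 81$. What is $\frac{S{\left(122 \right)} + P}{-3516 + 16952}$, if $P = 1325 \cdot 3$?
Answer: $\frac{1014}{3359} \approx 0.30188$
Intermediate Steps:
$P = 3975$
$\frac{S{\left(122 \right)} + P}{-3516 + 16952} = \frac{81 + 3975}{-3516 + 16952} = \frac{4056}{13436} = 4056 \cdot \frac{1}{13436} = \frac{1014}{3359}$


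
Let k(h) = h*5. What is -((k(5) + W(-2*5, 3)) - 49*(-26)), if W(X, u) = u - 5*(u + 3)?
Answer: -1272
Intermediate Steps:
k(h) = 5*h
W(X, u) = -15 - 4*u (W(X, u) = u - 5*(3 + u) = u + (-15 - 5*u) = -15 - 4*u)
-((k(5) + W(-2*5, 3)) - 49*(-26)) = -((5*5 + (-15 - 4*3)) - 49*(-26)) = -((25 + (-15 - 12)) + 1274) = -((25 - 27) + 1274) = -(-2 + 1274) = -1*1272 = -1272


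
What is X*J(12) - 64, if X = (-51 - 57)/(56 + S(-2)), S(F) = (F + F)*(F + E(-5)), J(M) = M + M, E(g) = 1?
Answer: -536/5 ≈ -107.20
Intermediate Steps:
J(M) = 2*M
S(F) = 2*F*(1 + F) (S(F) = (F + F)*(F + 1) = (2*F)*(1 + F) = 2*F*(1 + F))
X = -9/5 (X = (-51 - 57)/(56 + 2*(-2)*(1 - 2)) = -108/(56 + 2*(-2)*(-1)) = -108/(56 + 4) = -108/60 = -108*1/60 = -9/5 ≈ -1.8000)
X*J(12) - 64 = -18*12/5 - 64 = -9/5*24 - 64 = -216/5 - 64 = -536/5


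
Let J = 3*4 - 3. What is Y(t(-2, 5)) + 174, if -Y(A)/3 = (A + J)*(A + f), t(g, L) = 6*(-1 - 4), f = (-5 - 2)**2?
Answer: 1371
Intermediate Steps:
J = 9 (J = 12 - 3 = 9)
f = 49 (f = (-7)**2 = 49)
t(g, L) = -30 (t(g, L) = 6*(-5) = -30)
Y(A) = -3*(9 + A)*(49 + A) (Y(A) = -3*(A + 9)*(A + 49) = -3*(9 + A)*(49 + A))
Y(t(-2, 5)) + 174 = (-1323 - 174*(-30) - 3*(-30)**2) + 174 = (-1323 + 5220 - 3*900) + 174 = (-1323 + 5220 - 2700) + 174 = 1197 + 174 = 1371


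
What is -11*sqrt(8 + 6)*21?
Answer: -231*sqrt(14) ≈ -864.32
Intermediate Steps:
-11*sqrt(8 + 6)*21 = -11*sqrt(14)*21 = -231*sqrt(14)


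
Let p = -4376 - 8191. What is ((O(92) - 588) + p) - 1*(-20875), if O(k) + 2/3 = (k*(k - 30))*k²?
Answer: 144859126/3 ≈ 4.8286e+7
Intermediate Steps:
p = -12567
O(k) = -⅔ + k³*(-30 + k) (O(k) = -⅔ + (k*(k - 30))*k² = -⅔ + (k*(-30 + k))*k² = -⅔ + k³*(-30 + k))
((O(92) - 588) + p) - 1*(-20875) = (((-⅔ + 92⁴ - 30*92³) - 588) - 12567) - 1*(-20875) = (((-⅔ + 71639296 - 30*778688) - 588) - 12567) + 20875 = (((-⅔ + 71639296 - 23360640) - 588) - 12567) + 20875 = ((144835966/3 - 588) - 12567) + 20875 = (144834202/3 - 12567) + 20875 = 144796501/3 + 20875 = 144859126/3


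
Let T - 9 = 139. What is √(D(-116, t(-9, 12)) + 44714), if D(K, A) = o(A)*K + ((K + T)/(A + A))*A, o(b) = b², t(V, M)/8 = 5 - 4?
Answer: √37306 ≈ 193.15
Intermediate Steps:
t(V, M) = 8 (t(V, M) = 8*(5 - 4) = 8*1 = 8)
T = 148 (T = 9 + 139 = 148)
D(K, A) = 74 + K/2 + K*A² (D(K, A) = A²*K + ((K + 148)/(A + A))*A = K*A² + ((148 + K)/((2*A)))*A = K*A² + ((148 + K)*(1/(2*A)))*A = K*A² + ((148 + K)/(2*A))*A = K*A² + (74 + K/2) = 74 + K/2 + K*A²)
√(D(-116, t(-9, 12)) + 44714) = √((74 + (½)*(-116) - 116*8²) + 44714) = √((74 - 58 - 116*64) + 44714) = √((74 - 58 - 7424) + 44714) = √(-7408 + 44714) = √37306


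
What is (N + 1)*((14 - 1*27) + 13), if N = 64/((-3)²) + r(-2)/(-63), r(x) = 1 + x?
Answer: 0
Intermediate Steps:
N = 449/63 (N = 64/((-3)²) + (1 - 2)/(-63) = 64/9 - 1*(-1/63) = 64*(⅑) + 1/63 = 64/9 + 1/63 = 449/63 ≈ 7.1270)
(N + 1)*((14 - 1*27) + 13) = (449/63 + 1)*((14 - 1*27) + 13) = 512*((14 - 27) + 13)/63 = 512*(-13 + 13)/63 = (512/63)*0 = 0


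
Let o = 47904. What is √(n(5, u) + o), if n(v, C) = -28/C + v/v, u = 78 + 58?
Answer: √55377942/34 ≈ 218.87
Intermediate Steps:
u = 136
n(v, C) = 1 - 28/C (n(v, C) = -28/C + 1 = 1 - 28/C)
√(n(5, u) + o) = √((-28 + 136)/136 + 47904) = √((1/136)*108 + 47904) = √(27/34 + 47904) = √(1628763/34) = √55377942/34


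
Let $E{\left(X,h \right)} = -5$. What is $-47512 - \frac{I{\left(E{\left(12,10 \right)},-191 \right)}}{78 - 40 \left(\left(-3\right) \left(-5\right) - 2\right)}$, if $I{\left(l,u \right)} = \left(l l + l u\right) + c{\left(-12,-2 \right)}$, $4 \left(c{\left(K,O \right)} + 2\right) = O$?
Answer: $- \frac{2470509}{52} \approx -47510.0$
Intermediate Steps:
$c{\left(K,O \right)} = -2 + \frac{O}{4}$
$I{\left(l,u \right)} = - \frac{5}{2} + l^{2} + l u$ ($I{\left(l,u \right)} = \left(l l + l u\right) + \left(-2 + \frac{1}{4} \left(-2\right)\right) = \left(l^{2} + l u\right) - \frac{5}{2} = - \frac{5}{2} + l^{2} + l u$)
$-47512 - \frac{I{\left(E{\left(12,10 \right)},-191 \right)}}{78 - 40 \left(\left(-3\right) \left(-5\right) - 2\right)} = -47512 - \frac{- \frac{5}{2} + \left(-5\right)^{2} - -955}{78 - 40 \left(\left(-3\right) \left(-5\right) - 2\right)} = -47512 - \frac{- \frac{5}{2} + 25 + 955}{78 - 40 \left(15 - 2\right)} = -47512 - \frac{1955}{2 \left(78 - 520\right)} = -47512 - \frac{1955}{2 \left(-442\right)} = -47512 - \frac{1955}{2} \left(- \frac{1}{442}\right) = -47512 - - \frac{115}{52} = -47512 + \frac{115}{52} = - \frac{2470509}{52}$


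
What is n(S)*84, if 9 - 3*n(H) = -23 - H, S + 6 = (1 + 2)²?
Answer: 980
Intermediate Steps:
S = 3 (S = -6 + (1 + 2)² = -6 + 3² = -6 + 9 = 3)
n(H) = 32/3 + H/3 (n(H) = 3 - (-23 - H)/3 = 3 + (23/3 + H/3) = 32/3 + H/3)
n(S)*84 = (32/3 + (⅓)*3)*84 = (32/3 + 1)*84 = (35/3)*84 = 980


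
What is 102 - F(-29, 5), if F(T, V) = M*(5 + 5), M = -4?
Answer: 142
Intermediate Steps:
F(T, V) = -40 (F(T, V) = -4*(5 + 5) = -4*10 = -40)
102 - F(-29, 5) = 102 - 1*(-40) = 102 + 40 = 142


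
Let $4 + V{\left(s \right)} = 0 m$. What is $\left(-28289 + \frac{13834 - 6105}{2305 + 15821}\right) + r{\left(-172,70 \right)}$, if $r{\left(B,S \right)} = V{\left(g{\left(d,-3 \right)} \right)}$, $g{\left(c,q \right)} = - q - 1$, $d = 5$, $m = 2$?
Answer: $- \frac{512831189}{18126} \approx -28293.0$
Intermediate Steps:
$g{\left(c,q \right)} = -1 - q$
$V{\left(s \right)} = -4$ ($V{\left(s \right)} = -4 + 0 \cdot 2 = -4 + 0 = -4$)
$r{\left(B,S \right)} = -4$
$\left(-28289 + \frac{13834 - 6105}{2305 + 15821}\right) + r{\left(-172,70 \right)} = \left(-28289 + \frac{13834 - 6105}{2305 + 15821}\right) - 4 = \left(-28289 + \frac{7729}{18126}\right) - 4 = - \frac{512758685}{18126} - 4 = - \frac{512831189}{18126}$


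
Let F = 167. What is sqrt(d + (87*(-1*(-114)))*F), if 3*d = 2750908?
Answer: sqrt(23159478)/3 ≈ 1604.1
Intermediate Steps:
d = 2750908/3 (d = (1/3)*2750908 = 2750908/3 ≈ 9.1697e+5)
sqrt(d + (87*(-1*(-114)))*F) = sqrt(2750908/3 + (87*(-1*(-114)))*167) = sqrt(2750908/3 + (87*114)*167) = sqrt(2750908/3 + 9918*167) = sqrt(2750908/3 + 1656306) = sqrt(7719826/3) = sqrt(23159478)/3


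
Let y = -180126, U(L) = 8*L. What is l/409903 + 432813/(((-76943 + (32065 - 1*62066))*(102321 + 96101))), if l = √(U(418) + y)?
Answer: -144271/7073347456 + I*√176782/409903 ≈ -2.0396e-5 + 0.0010257*I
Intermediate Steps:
l = I*√176782 (l = √(8*418 - 180126) = √(3344 - 180126) = √(-176782) = I*√176782 ≈ 420.45*I)
l/409903 + 432813/(((-76943 + (32065 - 1*62066))*(102321 + 96101))) = (I*√176782)/409903 + 432813/(((-76943 + (32065 - 1*62066))*(102321 + 96101))) = (I*√176782)*(1/409903) + 432813/(((-76943 + (32065 - 62066))*198422)) = I*√176782/409903 + 432813/(((-76943 - 30001)*198422)) = I*√176782/409903 + 432813/((-106944*198422)) = I*√176782/409903 + 432813/(-21220042368) = I*√176782/409903 + 432813*(-1/21220042368) = I*√176782/409903 - 144271/7073347456 = -144271/7073347456 + I*√176782/409903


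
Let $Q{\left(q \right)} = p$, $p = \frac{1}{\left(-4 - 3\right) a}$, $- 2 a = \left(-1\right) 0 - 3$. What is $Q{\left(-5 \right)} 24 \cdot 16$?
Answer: $- \frac{256}{7} \approx -36.571$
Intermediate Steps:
$a = \frac{3}{2}$ ($a = - \frac{\left(-1\right) 0 - 3}{2} = - \frac{0 - 3}{2} = \left(- \frac{1}{2}\right) \left(-3\right) = \frac{3}{2} \approx 1.5$)
$p = - \frac{2}{21}$ ($p = \frac{1}{\left(-4 - 3\right) \frac{3}{2}} = \frac{1}{\left(-7\right) \frac{3}{2}} = \frac{1}{- \frac{21}{2}} = - \frac{2}{21} \approx -0.095238$)
$Q{\left(q \right)} = - \frac{2}{21}$
$Q{\left(-5 \right)} 24 \cdot 16 = \left(- \frac{2}{21}\right) 24 \cdot 16 = \left(- \frac{16}{7}\right) 16 = - \frac{256}{7}$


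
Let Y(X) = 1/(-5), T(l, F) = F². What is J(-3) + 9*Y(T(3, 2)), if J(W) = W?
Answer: -24/5 ≈ -4.8000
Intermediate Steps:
Y(X) = -⅕
J(-3) + 9*Y(T(3, 2)) = -3 + 9*(-⅕) = -3 - 9/5 = -24/5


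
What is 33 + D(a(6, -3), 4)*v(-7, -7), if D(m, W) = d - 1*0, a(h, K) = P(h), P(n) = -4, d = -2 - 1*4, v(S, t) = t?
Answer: 75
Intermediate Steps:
d = -6 (d = -2 - 4 = -6)
a(h, K) = -4
D(m, W) = -6 (D(m, W) = -6 - 1*0 = -6 + 0 = -6)
33 + D(a(6, -3), 4)*v(-7, -7) = 33 - 6*(-7) = 33 + 42 = 75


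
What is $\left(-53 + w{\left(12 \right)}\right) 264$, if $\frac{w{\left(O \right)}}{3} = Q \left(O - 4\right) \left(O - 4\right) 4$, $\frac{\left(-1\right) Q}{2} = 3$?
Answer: $-1230504$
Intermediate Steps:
$Q = -6$ ($Q = \left(-2\right) 3 = -6$)
$w{\left(O \right)} = - 72 \left(-4 + O\right)^{2}$ ($w{\left(O \right)} = 3 - 6 \left(O - 4\right) \left(O - 4\right) 4 = 3 - 6 \left(-4 + O\right) \left(-4 + O\right) 4 = 3 - 6 \left(-4 + O\right)^{2} \cdot 4 = 3 \left(- 24 \left(-4 + O\right)^{2}\right) = - 72 \left(-4 + O\right)^{2}$)
$\left(-53 + w{\left(12 \right)}\right) 264 = \left(-53 - 72 \left(-4 + 12\right)^{2}\right) 264 = \left(-53 - 72 \cdot 8^{2}\right) 264 = \left(-53 - 4608\right) 264 = \left(-4661\right) 264 = -1230504$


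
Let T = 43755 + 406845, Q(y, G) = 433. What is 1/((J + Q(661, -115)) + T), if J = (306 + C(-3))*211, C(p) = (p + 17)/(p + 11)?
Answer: 4/2063873 ≈ 1.9381e-6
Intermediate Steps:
C(p) = (17 + p)/(11 + p)
J = 259741/4 (J = (306 + (17 - 3)/(11 - 3))*211 = (306 + 14/8)*211 = (306 + (⅛)*14)*211 = (306 + 7/4)*211 = (1231/4)*211 = 259741/4 ≈ 64935.)
T = 450600
1/((J + Q(661, -115)) + T) = 1/((259741/4 + 433) + 450600) = 1/(261473/4 + 450600) = 1/(2063873/4) = 4/2063873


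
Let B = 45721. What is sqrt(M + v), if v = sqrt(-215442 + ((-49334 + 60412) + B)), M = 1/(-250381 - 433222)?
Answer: sqrt(-683603 + 1401939184827*I*sqrt(17627))/683603 ≈ 14.112 + 14.112*I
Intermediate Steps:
M = -1/683603 (M = 1/(-683603) = -1/683603 ≈ -1.4628e-6)
v = 3*I*sqrt(17627) (v = sqrt(-215442 + ((-49334 + 60412) + 45721)) = sqrt(-215442 + (11078 + 45721)) = sqrt(-215442 + 56799) = sqrt(-158643) = 3*I*sqrt(17627) ≈ 398.3*I)
sqrt(M + v) = sqrt(-1/683603 + 3*I*sqrt(17627))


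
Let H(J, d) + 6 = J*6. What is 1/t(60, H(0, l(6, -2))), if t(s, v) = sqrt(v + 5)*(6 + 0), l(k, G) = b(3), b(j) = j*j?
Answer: -I/6 ≈ -0.16667*I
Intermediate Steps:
b(j) = j**2
l(k, G) = 9 (l(k, G) = 3**2 = 9)
H(J, d) = -6 + 6*J (H(J, d) = -6 + J*6 = -6 + 6*J)
t(s, v) = 6*sqrt(5 + v) (t(s, v) = sqrt(5 + v)*6 = 6*sqrt(5 + v))
1/t(60, H(0, l(6, -2))) = 1/(6*sqrt(5 + (-6 + 6*0))) = 1/(6*sqrt(5 + (-6 + 0))) = 1/(6*sqrt(5 - 6)) = 1/(6*sqrt(-1)) = 1/(6*I) = -I/6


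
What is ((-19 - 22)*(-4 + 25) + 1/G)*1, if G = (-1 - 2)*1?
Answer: -2584/3 ≈ -861.33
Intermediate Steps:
G = -3 (G = -3*1 = -3)
((-19 - 22)*(-4 + 25) + 1/G)*1 = ((-19 - 22)*(-4 + 25) + 1/(-3))*1 = (-41*21 - ⅓)*1 = (-861 - ⅓)*1 = -2584/3*1 = -2584/3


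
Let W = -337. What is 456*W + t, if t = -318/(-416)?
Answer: -31963617/208 ≈ -1.5367e+5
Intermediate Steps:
t = 159/208 (t = -318*(-1/416) = 159/208 ≈ 0.76442)
456*W + t = 456*(-337) + 159/208 = -153672 + 159/208 = -31963617/208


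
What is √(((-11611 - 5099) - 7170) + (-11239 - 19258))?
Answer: I*√54377 ≈ 233.19*I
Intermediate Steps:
√(((-11611 - 5099) - 7170) + (-11239 - 19258)) = √((-16710 - 7170) - 30497) = √(-23880 - 30497) = √(-54377) = I*√54377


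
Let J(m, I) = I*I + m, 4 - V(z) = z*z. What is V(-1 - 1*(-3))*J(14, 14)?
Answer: 0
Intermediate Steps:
V(z) = 4 - z² (V(z) = 4 - z*z = 4 - z²)
J(m, I) = m + I² (J(m, I) = I² + m = m + I²)
V(-1 - 1*(-3))*J(14, 14) = (4 - (-1 - 1*(-3))²)*(14 + 14²) = (4 - (-1 + 3)²)*(14 + 196) = (4 - 1*2²)*210 = (4 - 1*4)*210 = (4 - 4)*210 = 0*210 = 0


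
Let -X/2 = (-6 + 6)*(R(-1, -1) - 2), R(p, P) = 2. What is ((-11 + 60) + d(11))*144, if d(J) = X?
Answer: 7056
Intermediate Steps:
X = 0 (X = -2*(-6 + 6)*(2 - 2) = -0*0 = -2*0 = 0)
d(J) = 0
((-11 + 60) + d(11))*144 = ((-11 + 60) + 0)*144 = (49 + 0)*144 = 49*144 = 7056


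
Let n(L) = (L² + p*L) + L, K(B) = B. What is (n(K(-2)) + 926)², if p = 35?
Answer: 736164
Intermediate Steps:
n(L) = L² + 36*L (n(L) = (L² + 35*L) + L = L² + 36*L)
(n(K(-2)) + 926)² = (-2*(36 - 2) + 926)² = (-2*34 + 926)² = (-68 + 926)² = 858² = 736164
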